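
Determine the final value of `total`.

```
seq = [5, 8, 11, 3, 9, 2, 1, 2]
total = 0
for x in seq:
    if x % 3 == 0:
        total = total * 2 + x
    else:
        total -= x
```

x=5: not %3==0, total = 0-5 = -5
x=8: not %3==0, total = (-5)-8 = -13
x=11: not %3==0, total = (-13)-11 = -24
x=3: %3==0, total = (-24)*2+3 = -45
x=9: %3==0, total = (-45)*2+9 = -81
x=2: not %3==0, total = (-81)-2 = -83
x=1: not %3==0, total = (-83)-1 = -84
x=2: not %3==0, total = (-84)-2 = -86

-86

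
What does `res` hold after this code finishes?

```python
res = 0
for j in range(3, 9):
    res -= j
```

-33

j=3: res = 0-3 = -3
j=4: res = (-3)-4 = -7
j=5: res = (-7)-5 = -12
j=6: res = (-12)-6 = -18
j=7: res = (-18)-7 = -25
j=8: res = (-25)-8 = -33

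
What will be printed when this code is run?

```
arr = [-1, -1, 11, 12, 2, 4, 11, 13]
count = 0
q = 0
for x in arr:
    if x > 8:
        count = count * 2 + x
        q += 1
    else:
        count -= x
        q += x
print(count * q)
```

x=-1: not >8, count = 0-(-1) = 1; q=-1
x=-1: not >8, count = 1-(-1) = 2; q=-2
x=11: >8, count = 2*2+11 = 15; q=-1
x=12: >8, count = 15*2+12 = 42; q=0
x=2: not >8, count = 42-2 = 40; q=2
x=4: not >8, count = 40-4 = 36; q=6
x=11: >8, count = 36*2+11 = 83; q=7
x=13: >8, count = 83*2+13 = 179; q=8
count*q = 179*8 = 1432

1432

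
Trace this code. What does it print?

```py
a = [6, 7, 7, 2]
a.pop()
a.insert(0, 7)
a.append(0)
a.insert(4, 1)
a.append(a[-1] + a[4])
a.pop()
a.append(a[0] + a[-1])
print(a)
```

[7, 6, 7, 7, 1, 0, 7]

pop() removes 2 → [6, 7, 7]
insert 7 at 0 → [7, 6, 7, 7]
append 0 → [7, 6, 7, 7, 0]
insert 1 at 4 → [7, 6, 7, 7, 1, 0]
append a[-1]+a[4] = 0+1 = 1 → [7, 6, 7, 7, 1, 0, 1]
pop() removes 1 → [7, 6, 7, 7, 1, 0]
append a[0]+a[-1] = 7+0 = 7 → [7, 6, 7, 7, 1, 0, 7]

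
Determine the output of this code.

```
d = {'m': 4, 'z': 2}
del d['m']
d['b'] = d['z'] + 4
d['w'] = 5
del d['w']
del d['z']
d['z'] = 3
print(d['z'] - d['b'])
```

-3

del 'm' → {'z': 2}
d['b'] = d['z']+4 = 6 → {'z': 2, 'b': 6}
d['w'] = 5 → {'z': 2, 'b': 6, 'w': 5}
del 'w' → {'z': 2, 'b': 6}
del 'z' → {'b': 6}
d['z'] = 3 → {'b': 6, 'z': 3}
d['z']-d['b'] = 3-6 = -3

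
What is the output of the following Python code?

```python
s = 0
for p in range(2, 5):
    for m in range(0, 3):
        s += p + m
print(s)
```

p=2,m=0: s = 0+2 = 2
p=2,m=1: s = 2+3 = 5
p=2,m=2: s = 5+4 = 9
p=3,m=0: s = 9+3 = 12
p=3,m=1: s = 12+4 = 16
p=3,m=2: s = 16+5 = 21
p=4,m=0: s = 21+4 = 25
p=4,m=1: s = 25+5 = 30
p=4,m=2: s = 30+6 = 36

36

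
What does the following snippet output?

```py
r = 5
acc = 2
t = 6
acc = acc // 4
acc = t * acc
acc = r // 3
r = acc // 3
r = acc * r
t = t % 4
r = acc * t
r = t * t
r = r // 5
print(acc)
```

1

acc = 2//4 = 0
acc = 6*0 = 0
acc = 5//3 = 1
r = 1//3 = 0
r = 1*0 = 0
t = 6%4 = 2
r = 1*2 = 2
r = 2*2 = 4
r = 4//5 = 0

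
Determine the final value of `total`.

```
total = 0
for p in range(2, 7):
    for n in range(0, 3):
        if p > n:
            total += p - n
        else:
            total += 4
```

p=2,n=0: 2>0, total = 0+2 = 2
p=2,n=1: 2>1, total = 2+1 = 3
p=2,n=2: not 2>2, total = 3+4 = 7
p=3,n=0: 3>0, total = 7+3 = 10
p=3,n=1: 3>1, total = 10+2 = 12
p=3,n=2: 3>2, total = 12+1 = 13
p=4,n=0: 4>0, total = 13+4 = 17
p=4,n=1: 4>1, total = 17+3 = 20
p=4,n=2: 4>2, total = 20+2 = 22
p=5,n=0: 5>0, total = 22+5 = 27
p=5,n=1: 5>1, total = 27+4 = 31
p=5,n=2: 5>2, total = 31+3 = 34
p=6,n=0: 6>0, total = 34+6 = 40
p=6,n=1: 6>1, total = 40+5 = 45
p=6,n=2: 6>2, total = 45+4 = 49

49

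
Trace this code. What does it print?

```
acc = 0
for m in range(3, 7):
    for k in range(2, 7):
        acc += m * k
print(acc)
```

360

m=3,k=2: acc = 0+6 = 6
m=3,k=3: acc = 6+9 = 15
m=3,k=4: acc = 15+12 = 27
m=3,k=5: acc = 27+15 = 42
m=3,k=6: acc = 42+18 = 60
m=4,k=2: acc = 60+8 = 68
m=4,k=3: acc = 68+12 = 80
m=4,k=4: acc = 80+16 = 96
m=4,k=5: acc = 96+20 = 116
m=4,k=6: acc = 116+24 = 140
m=5,k=2: acc = 140+10 = 150
m=5,k=3: acc = 150+15 = 165
m=5,k=4: acc = 165+20 = 185
m=5,k=5: acc = 185+25 = 210
m=5,k=6: acc = 210+30 = 240
m=6,k=2: acc = 240+12 = 252
m=6,k=3: acc = 252+18 = 270
m=6,k=4: acc = 270+24 = 294
m=6,k=5: acc = 294+30 = 324
m=6,k=6: acc = 324+36 = 360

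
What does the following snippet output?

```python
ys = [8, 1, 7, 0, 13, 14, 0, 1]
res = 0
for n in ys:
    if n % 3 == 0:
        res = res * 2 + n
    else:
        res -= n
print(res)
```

n=8: not %3==0, res = 0-8 = -8
n=1: not %3==0, res = (-8)-1 = -9
n=7: not %3==0, res = (-9)-7 = -16
n=0: %3==0, res = (-16)*2+0 = -32
n=13: not %3==0, res = (-32)-13 = -45
n=14: not %3==0, res = (-45)-14 = -59
n=0: %3==0, res = (-59)*2+0 = -118
n=1: not %3==0, res = (-118)-1 = -119

-119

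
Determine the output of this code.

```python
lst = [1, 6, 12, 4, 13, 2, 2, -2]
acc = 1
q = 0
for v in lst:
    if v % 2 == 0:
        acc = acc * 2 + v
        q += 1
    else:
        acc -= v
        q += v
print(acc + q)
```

v=1: not even, acc = 1-1 = 0; q=1
v=6: even, acc = 0*2+6 = 6; q=2
v=12: even, acc = 6*2+12 = 24; q=3
v=4: even, acc = 24*2+4 = 52; q=4
v=13: not even, acc = 52-13 = 39; q=17
v=2: even, acc = 39*2+2 = 80; q=18
v=2: even, acc = 80*2+2 = 162; q=19
v=-2: even, acc = 162*2+(-2) = 322; q=20
acc+q = 322+20 = 342

342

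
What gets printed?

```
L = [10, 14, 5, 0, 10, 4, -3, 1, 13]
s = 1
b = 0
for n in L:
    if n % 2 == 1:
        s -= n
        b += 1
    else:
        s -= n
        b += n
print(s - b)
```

n=10: not odd, s = 1-10 = -9; b=10
n=14: not odd, s = (-9)-14 = -23; b=24
n=5: odd, s = (-23)-5 = -28; b=25
n=0: not odd, s = (-28)-0 = -28; b=25
n=10: not odd, s = (-28)-10 = -38; b=35
n=4: not odd, s = (-38)-4 = -42; b=39
n=-3: odd, s = (-42)-(-3) = -39; b=40
n=1: odd, s = (-39)-1 = -40; b=41
n=13: odd, s = (-40)-13 = -53; b=42
s-b = (-53)-42 = -95

-95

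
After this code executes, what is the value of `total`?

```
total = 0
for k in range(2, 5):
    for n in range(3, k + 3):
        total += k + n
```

k=2,n=3: total = 0+5 = 5
k=2,n=4: total = 5+6 = 11
k=3,n=3: total = 11+6 = 17
k=3,n=4: total = 17+7 = 24
k=3,n=5: total = 24+8 = 32
k=4,n=3: total = 32+7 = 39
k=4,n=4: total = 39+8 = 47
k=4,n=5: total = 47+9 = 56
k=4,n=6: total = 56+10 = 66

66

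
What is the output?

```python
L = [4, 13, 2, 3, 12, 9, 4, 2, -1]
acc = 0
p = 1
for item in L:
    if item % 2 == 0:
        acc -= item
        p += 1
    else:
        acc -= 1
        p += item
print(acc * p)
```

item=4: even, acc = 0-4 = -4; p=2
item=13: not even, acc = (-4)-1 = -5; p=15
item=2: even, acc = (-5)-2 = -7; p=16
item=3: not even, acc = (-7)-1 = -8; p=19
item=12: even, acc = (-8)-12 = -20; p=20
item=9: not even, acc = (-20)-1 = -21; p=29
item=4: even, acc = (-21)-4 = -25; p=30
item=2: even, acc = (-25)-2 = -27; p=31
item=-1: not even, acc = (-27)-1 = -28; p=30
acc*p = (-28)*30 = -840

-840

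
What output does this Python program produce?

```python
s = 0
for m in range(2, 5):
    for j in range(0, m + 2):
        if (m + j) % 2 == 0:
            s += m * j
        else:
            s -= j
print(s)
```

21

m=2,j=0: even sum, s = 0+0 = 0
m=2,j=1: odd sum, s = 0-1 = -1
m=2,j=2: even sum, s = (-1)+4 = 3
m=2,j=3: odd sum, s = 3-3 = 0
m=3,j=0: odd sum, s = 0-0 = 0
m=3,j=1: even sum, s = 0+3 = 3
m=3,j=2: odd sum, s = 3-2 = 1
m=3,j=3: even sum, s = 1+9 = 10
m=3,j=4: odd sum, s = 10-4 = 6
m=4,j=0: even sum, s = 6+0 = 6
m=4,j=1: odd sum, s = 6-1 = 5
m=4,j=2: even sum, s = 5+8 = 13
m=4,j=3: odd sum, s = 13-3 = 10
m=4,j=4: even sum, s = 10+16 = 26
m=4,j=5: odd sum, s = 26-5 = 21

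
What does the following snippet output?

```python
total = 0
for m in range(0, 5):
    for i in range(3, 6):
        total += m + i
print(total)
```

90

m=0,i=3: total = 0+3 = 3
m=0,i=4: total = 3+4 = 7
m=0,i=5: total = 7+5 = 12
m=1,i=3: total = 12+4 = 16
m=1,i=4: total = 16+5 = 21
m=1,i=5: total = 21+6 = 27
m=2,i=3: total = 27+5 = 32
m=2,i=4: total = 32+6 = 38
m=2,i=5: total = 38+7 = 45
m=3,i=3: total = 45+6 = 51
m=3,i=4: total = 51+7 = 58
m=3,i=5: total = 58+8 = 66
m=4,i=3: total = 66+7 = 73
m=4,i=4: total = 73+8 = 81
m=4,i=5: total = 81+9 = 90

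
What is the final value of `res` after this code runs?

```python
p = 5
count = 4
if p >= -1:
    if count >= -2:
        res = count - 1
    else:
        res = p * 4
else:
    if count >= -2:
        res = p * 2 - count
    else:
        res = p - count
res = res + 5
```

p=5, count=4
p >= -1 is True; count >= -2 is True
→ res = count - 1 = 3
res = 3+5 = 8

8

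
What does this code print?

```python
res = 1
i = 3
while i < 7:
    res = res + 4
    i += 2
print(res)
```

i=3: res = 1+4 = 5
i=5: res = 5+4 = 9

9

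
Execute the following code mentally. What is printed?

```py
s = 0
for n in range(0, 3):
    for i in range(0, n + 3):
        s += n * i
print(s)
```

26

n=0,i=0: s = 0+0 = 0
n=0,i=1: s = 0+0 = 0
n=0,i=2: s = 0+0 = 0
n=1,i=0: s = 0+0 = 0
n=1,i=1: s = 0+1 = 1
n=1,i=2: s = 1+2 = 3
n=1,i=3: s = 3+3 = 6
n=2,i=0: s = 6+0 = 6
n=2,i=1: s = 6+2 = 8
n=2,i=2: s = 8+4 = 12
n=2,i=3: s = 12+6 = 18
n=2,i=4: s = 18+8 = 26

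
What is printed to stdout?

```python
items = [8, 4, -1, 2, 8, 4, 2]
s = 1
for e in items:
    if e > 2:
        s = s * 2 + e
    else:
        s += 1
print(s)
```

125

e=8: >2, s = 1*2+8 = 10
e=4: >2, s = 10*2+4 = 24
e=-1: not >2, s = 24+1 = 25
e=2: not >2, s = 25+1 = 26
e=8: >2, s = 26*2+8 = 60
e=4: >2, s = 60*2+4 = 124
e=2: not >2, s = 124+1 = 125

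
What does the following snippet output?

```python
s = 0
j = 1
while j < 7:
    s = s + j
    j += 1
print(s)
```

j=1: s = 0+1 = 1
j=2: s = 1+2 = 3
j=3: s = 3+3 = 6
j=4: s = 6+4 = 10
j=5: s = 10+5 = 15
j=6: s = 15+6 = 21

21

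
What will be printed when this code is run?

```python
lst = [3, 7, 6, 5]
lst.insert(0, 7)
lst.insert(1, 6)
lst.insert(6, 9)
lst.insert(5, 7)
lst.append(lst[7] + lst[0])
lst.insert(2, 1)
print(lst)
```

[7, 6, 1, 3, 7, 6, 7, 5, 9, 16]

insert 7 at 0 → [7, 3, 7, 6, 5]
insert 6 at 1 → [7, 6, 3, 7, 6, 5]
insert 9 at 6 → [7, 6, 3, 7, 6, 5, 9]
insert 7 at 5 → [7, 6, 3, 7, 6, 7, 5, 9]
append lst[7]+lst[0] = 9+7 = 16 → [7, 6, 3, 7, 6, 7, 5, 9, 16]
insert 1 at 2 → [7, 6, 1, 3, 7, 6, 7, 5, 9, 16]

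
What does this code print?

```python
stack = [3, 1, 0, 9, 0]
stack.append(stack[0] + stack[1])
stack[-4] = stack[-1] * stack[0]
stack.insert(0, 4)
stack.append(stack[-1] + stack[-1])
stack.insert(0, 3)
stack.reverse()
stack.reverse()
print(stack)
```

[3, 4, 3, 1, 12, 9, 0, 4, 8]

append stack[0]+stack[1] = 3+1 = 4 → [3, 1, 0, 9, 0, 4]
stack[-4] = stack[-1]*stack[0] = 4*3 = 12 → [3, 1, 12, 9, 0, 4]
insert 4 at 0 → [4, 3, 1, 12, 9, 0, 4]
append stack[-1]+stack[-1] = 4+4 = 8 → [4, 3, 1, 12, 9, 0, 4, 8]
insert 3 at 0 → [3, 4, 3, 1, 12, 9, 0, 4, 8]
reverse → [8, 4, 0, 9, 12, 1, 3, 4, 3]
reverse → [3, 4, 3, 1, 12, 9, 0, 4, 8]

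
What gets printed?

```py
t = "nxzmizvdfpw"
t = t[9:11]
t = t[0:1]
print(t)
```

p

slice [9:11] → 'pw'
slice [0:1] → 'p'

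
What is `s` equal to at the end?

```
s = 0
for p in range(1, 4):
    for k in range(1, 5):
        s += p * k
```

p=1,k=1: s = 0+1 = 1
p=1,k=2: s = 1+2 = 3
p=1,k=3: s = 3+3 = 6
p=1,k=4: s = 6+4 = 10
p=2,k=1: s = 10+2 = 12
p=2,k=2: s = 12+4 = 16
p=2,k=3: s = 16+6 = 22
p=2,k=4: s = 22+8 = 30
p=3,k=1: s = 30+3 = 33
p=3,k=2: s = 33+6 = 39
p=3,k=3: s = 39+9 = 48
p=3,k=4: s = 48+12 = 60

60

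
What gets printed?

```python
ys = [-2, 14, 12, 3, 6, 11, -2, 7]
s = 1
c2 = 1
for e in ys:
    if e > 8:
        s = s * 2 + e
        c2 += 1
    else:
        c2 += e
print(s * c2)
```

e=-2: not >8; c2=-1
e=14: >8, s = 1*2+14 = 16; c2=0
e=12: >8, s = 16*2+12 = 44; c2=1
e=3: not >8; c2=4
e=6: not >8; c2=10
e=11: >8, s = 44*2+11 = 99; c2=11
e=-2: not >8; c2=9
e=7: not >8; c2=16
s*c2 = 99*16 = 1584

1584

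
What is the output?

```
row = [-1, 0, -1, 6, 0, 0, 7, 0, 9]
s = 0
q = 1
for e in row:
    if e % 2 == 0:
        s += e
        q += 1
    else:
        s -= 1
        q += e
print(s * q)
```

40

e=-1: not even, s = 0-1 = -1; q=0
e=0: even, s = (-1)+0 = -1; q=1
e=-1: not even, s = (-1)-1 = -2; q=0
e=6: even, s = (-2)+6 = 4; q=1
e=0: even, s = 4+0 = 4; q=2
e=0: even, s = 4+0 = 4; q=3
e=7: not even, s = 4-1 = 3; q=10
e=0: even, s = 3+0 = 3; q=11
e=9: not even, s = 3-1 = 2; q=20
s*q = 2*20 = 40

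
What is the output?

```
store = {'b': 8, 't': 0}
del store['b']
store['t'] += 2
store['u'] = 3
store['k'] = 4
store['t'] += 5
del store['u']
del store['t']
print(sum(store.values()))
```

del 'b' → {'t': 0}
store['t'] = 0+2 = 2 → {'t': 2}
store['u'] = 3 → {'t': 2, 'u': 3}
store['k'] = 4 → {'t': 2, 'u': 3, 'k': 4}
store['t'] = 2+5 = 7 → {'t': 7, 'u': 3, 'k': 4}
del 'u' → {'t': 7, 'k': 4}
del 't' → {'k': 4}
sum of values = 4

4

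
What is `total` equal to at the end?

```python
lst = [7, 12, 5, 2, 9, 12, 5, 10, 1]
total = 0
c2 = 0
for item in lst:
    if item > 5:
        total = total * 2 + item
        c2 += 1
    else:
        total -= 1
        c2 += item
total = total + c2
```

277

item=7: >5, total = 0*2+7 = 7; c2=1
item=12: >5, total = 7*2+12 = 26; c2=2
item=5: not >5, total = 26-1 = 25; c2=7
item=2: not >5, total = 25-1 = 24; c2=9
item=9: >5, total = 24*2+9 = 57; c2=10
item=12: >5, total = 57*2+12 = 126; c2=11
item=5: not >5, total = 126-1 = 125; c2=16
item=10: >5, total = 125*2+10 = 260; c2=17
item=1: not >5, total = 260-1 = 259; c2=18
total+c2 = 259+18 = 277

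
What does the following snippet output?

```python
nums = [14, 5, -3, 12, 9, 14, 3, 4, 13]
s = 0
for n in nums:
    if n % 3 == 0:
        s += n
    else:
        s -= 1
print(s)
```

16

n=14: not %3==0, s = 0-1 = -1
n=5: not %3==0, s = (-1)-1 = -2
n=-3: %3==0, s = (-2)+(-3) = -5
n=12: %3==0, s = (-5)+12 = 7
n=9: %3==0, s = 7+9 = 16
n=14: not %3==0, s = 16-1 = 15
n=3: %3==0, s = 15+3 = 18
n=4: not %3==0, s = 18-1 = 17
n=13: not %3==0, s = 17-1 = 16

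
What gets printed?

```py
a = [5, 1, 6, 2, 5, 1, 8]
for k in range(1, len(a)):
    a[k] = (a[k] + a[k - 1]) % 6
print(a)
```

[5, 0, 0, 2, 1, 2, 4]

k=1: a[1] = (1+5)%6 = 0 → [5, 0, 6, 2, 5, 1, 8]
k=2: a[2] = (6+0)%6 = 0 → [5, 0, 0, 2, 5, 1, 8]
k=3: a[3] = (2+0)%6 = 2 → [5, 0, 0, 2, 5, 1, 8]
k=4: a[4] = (5+2)%6 = 1 → [5, 0, 0, 2, 1, 1, 8]
k=5: a[5] = (1+1)%6 = 2 → [5, 0, 0, 2, 1, 2, 8]
k=6: a[6] = (8+2)%6 = 4 → [5, 0, 0, 2, 1, 2, 4]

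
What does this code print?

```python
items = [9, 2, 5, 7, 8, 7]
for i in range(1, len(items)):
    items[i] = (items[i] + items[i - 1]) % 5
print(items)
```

i=1: items[1] = (2+9)%5 = 1 → [9, 1, 5, 7, 8, 7]
i=2: items[2] = (5+1)%5 = 1 → [9, 1, 1, 7, 8, 7]
i=3: items[3] = (7+1)%5 = 3 → [9, 1, 1, 3, 8, 7]
i=4: items[4] = (8+3)%5 = 1 → [9, 1, 1, 3, 1, 7]
i=5: items[5] = (7+1)%5 = 3 → [9, 1, 1, 3, 1, 3]

[9, 1, 1, 3, 1, 3]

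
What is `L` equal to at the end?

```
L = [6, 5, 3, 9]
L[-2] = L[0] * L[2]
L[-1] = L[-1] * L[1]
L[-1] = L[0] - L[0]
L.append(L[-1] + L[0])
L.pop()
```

[6, 5, 18, 0]

L[-2] = L[0]*L[2] = 6*3 = 18 → [6, 5, 18, 9]
L[-1] = L[-1]*L[1] = 9*5 = 45 → [6, 5, 18, 45]
L[-1] = L[0]-L[0] = 6-6 = 0 → [6, 5, 18, 0]
append L[-1]+L[0] = 0+6 = 6 → [6, 5, 18, 0, 6]
pop() removes 6 → [6, 5, 18, 0]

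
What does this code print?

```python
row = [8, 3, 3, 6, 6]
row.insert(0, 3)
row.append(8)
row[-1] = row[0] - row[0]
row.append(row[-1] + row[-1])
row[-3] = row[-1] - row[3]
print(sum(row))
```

insert 3 at 0 → [3, 8, 3, 3, 6, 6]
append 8 → [3, 8, 3, 3, 6, 6, 8]
row[-1] = row[0]-row[0] = 3-3 = 0 → [3, 8, 3, 3, 6, 6, 0]
append row[-1]+row[-1] = 0+0 = 0 → [3, 8, 3, 3, 6, 6, 0, 0]
row[-3] = row[-1]-row[3] = 0-3 = -3 → [3, 8, 3, 3, 6, -3, 0, 0]
sum = 20

20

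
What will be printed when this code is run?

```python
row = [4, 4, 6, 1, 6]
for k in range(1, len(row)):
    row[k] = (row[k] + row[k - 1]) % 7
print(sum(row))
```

k=1: row[1] = (4+4)%7 = 1 → [4, 1, 6, 1, 6]
k=2: row[2] = (6+1)%7 = 0 → [4, 1, 0, 1, 6]
k=3: row[3] = (1+0)%7 = 1 → [4, 1, 0, 1, 6]
k=4: row[4] = (6+1)%7 = 0 → [4, 1, 0, 1, 0]
sum = 6

6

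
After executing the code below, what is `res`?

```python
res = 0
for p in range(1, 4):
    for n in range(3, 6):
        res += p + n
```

54

p=1,n=3: res = 0+4 = 4
p=1,n=4: res = 4+5 = 9
p=1,n=5: res = 9+6 = 15
p=2,n=3: res = 15+5 = 20
p=2,n=4: res = 20+6 = 26
p=2,n=5: res = 26+7 = 33
p=3,n=3: res = 33+6 = 39
p=3,n=4: res = 39+7 = 46
p=3,n=5: res = 46+8 = 54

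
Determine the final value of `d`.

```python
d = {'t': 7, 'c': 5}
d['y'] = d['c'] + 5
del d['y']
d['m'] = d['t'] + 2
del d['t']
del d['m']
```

{'c': 5}

d['y'] = d['c']+5 = 10 → {'t': 7, 'c': 5, 'y': 10}
del 'y' → {'t': 7, 'c': 5}
d['m'] = d['t']+2 = 9 → {'t': 7, 'c': 5, 'm': 9}
del 't' → {'c': 5, 'm': 9}
del 'm' → {'c': 5}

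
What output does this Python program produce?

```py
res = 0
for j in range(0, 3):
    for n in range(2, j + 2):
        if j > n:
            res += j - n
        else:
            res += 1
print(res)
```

j=1,n=2: not 1>2, res = 0+1 = 1
j=2,n=2: not 2>2, res = 1+1 = 2
j=2,n=3: not 2>3, res = 2+1 = 3

3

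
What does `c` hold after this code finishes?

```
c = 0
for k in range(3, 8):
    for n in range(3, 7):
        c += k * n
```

450

k=3,n=3: c = 0+9 = 9
k=3,n=4: c = 9+12 = 21
k=3,n=5: c = 21+15 = 36
k=3,n=6: c = 36+18 = 54
k=4,n=3: c = 54+12 = 66
k=4,n=4: c = 66+16 = 82
k=4,n=5: c = 82+20 = 102
k=4,n=6: c = 102+24 = 126
k=5,n=3: c = 126+15 = 141
k=5,n=4: c = 141+20 = 161
k=5,n=5: c = 161+25 = 186
k=5,n=6: c = 186+30 = 216
k=6,n=3: c = 216+18 = 234
k=6,n=4: c = 234+24 = 258
k=6,n=5: c = 258+30 = 288
k=6,n=6: c = 288+36 = 324
k=7,n=3: c = 324+21 = 345
k=7,n=4: c = 345+28 = 373
k=7,n=5: c = 373+35 = 408
k=7,n=6: c = 408+42 = 450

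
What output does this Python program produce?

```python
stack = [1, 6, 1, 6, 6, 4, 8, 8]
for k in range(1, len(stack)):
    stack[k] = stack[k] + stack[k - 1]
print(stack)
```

k=1: stack[1] = 6+1 = 7 → [1, 7, 1, 6, 6, 4, 8, 8]
k=2: stack[2] = 1+7 = 8 → [1, 7, 8, 6, 6, 4, 8, 8]
k=3: stack[3] = 6+8 = 14 → [1, 7, 8, 14, 6, 4, 8, 8]
k=4: stack[4] = 6+14 = 20 → [1, 7, 8, 14, 20, 4, 8, 8]
k=5: stack[5] = 4+20 = 24 → [1, 7, 8, 14, 20, 24, 8, 8]
k=6: stack[6] = 8+24 = 32 → [1, 7, 8, 14, 20, 24, 32, 8]
k=7: stack[7] = 8+32 = 40 → [1, 7, 8, 14, 20, 24, 32, 40]

[1, 7, 8, 14, 20, 24, 32, 40]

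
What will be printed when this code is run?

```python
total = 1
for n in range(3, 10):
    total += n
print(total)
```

n=3: total = 1+3 = 4
n=4: total = 4+4 = 8
n=5: total = 8+5 = 13
n=6: total = 13+6 = 19
n=7: total = 19+7 = 26
n=8: total = 26+8 = 34
n=9: total = 34+9 = 43

43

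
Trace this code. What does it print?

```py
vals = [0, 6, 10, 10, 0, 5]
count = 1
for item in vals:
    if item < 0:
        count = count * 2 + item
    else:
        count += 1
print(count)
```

7

item=0: not <0, count = 1+1 = 2
item=6: not <0, count = 2+1 = 3
item=10: not <0, count = 3+1 = 4
item=10: not <0, count = 4+1 = 5
item=0: not <0, count = 5+1 = 6
item=5: not <0, count = 6+1 = 7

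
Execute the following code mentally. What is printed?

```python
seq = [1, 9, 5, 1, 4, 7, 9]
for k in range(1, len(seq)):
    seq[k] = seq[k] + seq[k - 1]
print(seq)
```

[1, 10, 15, 16, 20, 27, 36]

k=1: seq[1] = 9+1 = 10 → [1, 10, 5, 1, 4, 7, 9]
k=2: seq[2] = 5+10 = 15 → [1, 10, 15, 1, 4, 7, 9]
k=3: seq[3] = 1+15 = 16 → [1, 10, 15, 16, 4, 7, 9]
k=4: seq[4] = 4+16 = 20 → [1, 10, 15, 16, 20, 7, 9]
k=5: seq[5] = 7+20 = 27 → [1, 10, 15, 16, 20, 27, 9]
k=6: seq[6] = 9+27 = 36 → [1, 10, 15, 16, 20, 27, 36]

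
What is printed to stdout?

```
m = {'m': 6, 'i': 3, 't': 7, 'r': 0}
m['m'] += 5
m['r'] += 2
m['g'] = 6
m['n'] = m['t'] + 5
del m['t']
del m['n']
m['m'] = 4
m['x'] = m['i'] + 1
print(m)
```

{'m': 4, 'i': 3, 'r': 2, 'g': 6, 'x': 4}

m['m'] = 6+5 = 11 → {'m': 11, 'i': 3, 't': 7, 'r': 0}
m['r'] = 0+2 = 2 → {'m': 11, 'i': 3, 't': 7, 'r': 2}
m['g'] = 6 → {'m': 11, 'i': 3, 't': 7, 'r': 2, 'g': 6}
m['n'] = m['t']+5 = 12 → {'m': 11, 'i': 3, 't': 7, 'r': 2, 'g': 6, 'n': 12}
del 't' → {'m': 11, 'i': 3, 'r': 2, 'g': 6, 'n': 12}
del 'n' → {'m': 11, 'i': 3, 'r': 2, 'g': 6}
m['m'] = 4 → {'m': 4, 'i': 3, 'r': 2, 'g': 6}
m['x'] = m['i']+1 = 4 → {'m': 4, 'i': 3, 'r': 2, 'g': 6, 'x': 4}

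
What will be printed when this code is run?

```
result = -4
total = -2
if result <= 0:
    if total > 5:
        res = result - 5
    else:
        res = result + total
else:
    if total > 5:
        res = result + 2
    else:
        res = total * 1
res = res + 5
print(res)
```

result=-4, total=-2
result <= 0 is True; total > 5 is False
→ res = result + total = -6
res = (-6)+5 = -1

-1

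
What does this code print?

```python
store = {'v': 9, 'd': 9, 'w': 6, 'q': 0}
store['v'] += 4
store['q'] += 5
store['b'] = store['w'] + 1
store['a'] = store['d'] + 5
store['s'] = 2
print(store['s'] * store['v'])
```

store['v'] = 9+4 = 13 → {'v': 13, 'd': 9, 'w': 6, 'q': 0}
store['q'] = 0+5 = 5 → {'v': 13, 'd': 9, 'w': 6, 'q': 5}
store['b'] = store['w']+1 = 7 → {'v': 13, 'd': 9, 'w': 6, 'q': 5, 'b': 7}
store['a'] = store['d']+5 = 14 → {'v': 13, 'd': 9, 'w': 6, 'q': 5, 'b': 7, 'a': 14}
store['s'] = 2 → {'v': 13, 'd': 9, 'w': 6, 'q': 5, 'b': 7, 'a': 14, 's': 2}
store['s']*store['v'] = 2*13 = 26

26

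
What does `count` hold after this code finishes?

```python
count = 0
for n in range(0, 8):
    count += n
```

n=0: count = 0+0 = 0
n=1: count = 0+1 = 1
n=2: count = 1+2 = 3
n=3: count = 3+3 = 6
n=4: count = 6+4 = 10
n=5: count = 10+5 = 15
n=6: count = 15+6 = 21
n=7: count = 21+7 = 28

28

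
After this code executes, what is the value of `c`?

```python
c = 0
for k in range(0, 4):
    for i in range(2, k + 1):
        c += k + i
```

15

k=2,i=2: c = 0+4 = 4
k=3,i=2: c = 4+5 = 9
k=3,i=3: c = 9+6 = 15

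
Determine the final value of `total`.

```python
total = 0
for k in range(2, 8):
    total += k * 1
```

27

k=2: total = 0+2*1 = 2
k=3: total = 2+3*1 = 5
k=4: total = 5+4*1 = 9
k=5: total = 9+5*1 = 14
k=6: total = 14+6*1 = 20
k=7: total = 20+7*1 = 27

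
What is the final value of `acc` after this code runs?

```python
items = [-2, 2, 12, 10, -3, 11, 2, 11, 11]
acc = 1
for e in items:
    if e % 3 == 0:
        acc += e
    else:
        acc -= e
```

-35

e=-2: not %3==0, acc = 1-(-2) = 3
e=2: not %3==0, acc = 3-2 = 1
e=12: %3==0, acc = 1+12 = 13
e=10: not %3==0, acc = 13-10 = 3
e=-3: %3==0, acc = 3+(-3) = 0
e=11: not %3==0, acc = 0-11 = -11
e=2: not %3==0, acc = (-11)-2 = -13
e=11: not %3==0, acc = (-13)-11 = -24
e=11: not %3==0, acc = (-24)-11 = -35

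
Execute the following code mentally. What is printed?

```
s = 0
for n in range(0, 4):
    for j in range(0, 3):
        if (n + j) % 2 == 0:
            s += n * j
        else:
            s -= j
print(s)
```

n=0,j=0: even sum, s = 0+0 = 0
n=0,j=1: odd sum, s = 0-1 = -1
n=0,j=2: even sum, s = (-1)+0 = -1
n=1,j=0: odd sum, s = (-1)-0 = -1
n=1,j=1: even sum, s = (-1)+1 = 0
n=1,j=2: odd sum, s = 0-2 = -2
n=2,j=0: even sum, s = (-2)+0 = -2
n=2,j=1: odd sum, s = (-2)-1 = -3
n=2,j=2: even sum, s = (-3)+4 = 1
n=3,j=0: odd sum, s = 1-0 = 1
n=3,j=1: even sum, s = 1+3 = 4
n=3,j=2: odd sum, s = 4-2 = 2

2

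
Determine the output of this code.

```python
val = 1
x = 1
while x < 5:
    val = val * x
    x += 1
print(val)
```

24

x=1: val = 1*1 = 1
x=2: val = 1*2 = 2
x=3: val = 2*3 = 6
x=4: val = 6*4 = 24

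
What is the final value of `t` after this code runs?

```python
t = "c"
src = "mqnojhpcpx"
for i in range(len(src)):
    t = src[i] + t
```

'xpcphjonqmc'

i=0: prepend 'm' → 'mc'
i=1: prepend 'q' → 'qmc'
i=2: prepend 'n' → 'nqmc'
i=3: prepend 'o' → 'onqmc'
i=4: prepend 'j' → 'jonqmc'
i=5: prepend 'h' → 'hjonqmc'
i=6: prepend 'p' → 'phjonqmc'
i=7: prepend 'c' → 'cphjonqmc'
i=8: prepend 'p' → 'pcphjonqmc'
i=9: prepend 'x' → 'xpcphjonqmc'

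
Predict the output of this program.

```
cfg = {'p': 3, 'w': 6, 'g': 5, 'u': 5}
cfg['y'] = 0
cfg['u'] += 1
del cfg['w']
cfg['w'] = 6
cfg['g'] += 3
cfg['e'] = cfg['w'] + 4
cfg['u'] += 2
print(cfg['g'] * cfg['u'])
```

cfg['y'] = 0 → {'p': 3, 'w': 6, 'g': 5, 'u': 5, 'y': 0}
cfg['u'] = 5+1 = 6 → {'p': 3, 'w': 6, 'g': 5, 'u': 6, 'y': 0}
del 'w' → {'p': 3, 'g': 5, 'u': 6, 'y': 0}
cfg['w'] = 6 → {'p': 3, 'g': 5, 'u': 6, 'y': 0, 'w': 6}
cfg['g'] = 5+3 = 8 → {'p': 3, 'g': 8, 'u': 6, 'y': 0, 'w': 6}
cfg['e'] = cfg['w']+4 = 10 → {'p': 3, 'g': 8, 'u': 6, 'y': 0, 'w': 6, 'e': 10}
cfg['u'] = 6+2 = 8 → {'p': 3, 'g': 8, 'u': 8, 'y': 0, 'w': 6, 'e': 10}
cfg['g']*cfg['u'] = 8*8 = 64

64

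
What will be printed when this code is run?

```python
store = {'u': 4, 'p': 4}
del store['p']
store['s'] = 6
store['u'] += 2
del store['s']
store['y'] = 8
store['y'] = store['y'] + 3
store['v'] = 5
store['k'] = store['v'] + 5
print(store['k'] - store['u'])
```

del 'p' → {'u': 4}
store['s'] = 6 → {'u': 4, 's': 6}
store['u'] = 4+2 = 6 → {'u': 6, 's': 6}
del 's' → {'u': 6}
store['y'] = 8 → {'u': 6, 'y': 8}
store['y'] = store['y']+3 = 11 → {'u': 6, 'y': 11}
store['v'] = 5 → {'u': 6, 'y': 11, 'v': 5}
store['k'] = store['v']+5 = 10 → {'u': 6, 'y': 11, 'v': 5, 'k': 10}
store['k']-store['u'] = 10-6 = 4

4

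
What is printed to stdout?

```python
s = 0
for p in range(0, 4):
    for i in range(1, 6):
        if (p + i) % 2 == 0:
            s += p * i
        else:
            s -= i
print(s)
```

p=0,i=1: odd sum, s = 0-1 = -1
p=0,i=2: even sum, s = (-1)+0 = -1
p=0,i=3: odd sum, s = (-1)-3 = -4
p=0,i=4: even sum, s = (-4)+0 = -4
p=0,i=5: odd sum, s = (-4)-5 = -9
p=1,i=1: even sum, s = (-9)+1 = -8
p=1,i=2: odd sum, s = (-8)-2 = -10
p=1,i=3: even sum, s = (-10)+3 = -7
p=1,i=4: odd sum, s = (-7)-4 = -11
p=1,i=5: even sum, s = (-11)+5 = -6
p=2,i=1: odd sum, s = (-6)-1 = -7
p=2,i=2: even sum, s = (-7)+4 = -3
p=2,i=3: odd sum, s = (-3)-3 = -6
p=2,i=4: even sum, s = (-6)+8 = 2
p=2,i=5: odd sum, s = 2-5 = -3
p=3,i=1: even sum, s = (-3)+3 = 0
p=3,i=2: odd sum, s = 0-2 = -2
p=3,i=3: even sum, s = (-2)+9 = 7
p=3,i=4: odd sum, s = 7-4 = 3
p=3,i=5: even sum, s = 3+15 = 18

18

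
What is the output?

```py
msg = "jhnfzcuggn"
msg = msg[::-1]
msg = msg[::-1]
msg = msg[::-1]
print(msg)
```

ngguczfnhj

reverse → 'ngguczfnhj'
reverse → 'jhnfzcuggn'
reverse → 'ngguczfnhj'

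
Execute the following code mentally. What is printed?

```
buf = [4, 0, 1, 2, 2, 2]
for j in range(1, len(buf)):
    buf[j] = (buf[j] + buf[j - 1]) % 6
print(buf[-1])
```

j=1: buf[1] = (0+4)%6 = 4 → [4, 4, 1, 2, 2, 2]
j=2: buf[2] = (1+4)%6 = 5 → [4, 4, 5, 2, 2, 2]
j=3: buf[3] = (2+5)%6 = 1 → [4, 4, 5, 1, 2, 2]
j=4: buf[4] = (2+1)%6 = 3 → [4, 4, 5, 1, 3, 2]
j=5: buf[5] = (2+3)%6 = 5 → [4, 4, 5, 1, 3, 5]

5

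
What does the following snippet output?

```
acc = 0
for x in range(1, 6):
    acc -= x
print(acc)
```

x=1: acc = 0-1 = -1
x=2: acc = (-1)-2 = -3
x=3: acc = (-3)-3 = -6
x=4: acc = (-6)-4 = -10
x=5: acc = (-10)-5 = -15

-15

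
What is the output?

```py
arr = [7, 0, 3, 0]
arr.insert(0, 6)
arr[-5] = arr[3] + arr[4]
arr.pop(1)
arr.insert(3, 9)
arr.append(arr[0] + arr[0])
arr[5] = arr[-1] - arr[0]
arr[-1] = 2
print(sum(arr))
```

insert 6 at 0 → [6, 7, 0, 3, 0]
arr[-5] = arr[3]+arr[4] = 3+0 = 3 → [3, 7, 0, 3, 0]
pop(1) removes 7 → [3, 0, 3, 0]
insert 9 at 3 → [3, 0, 3, 9, 0]
append arr[0]+arr[0] = 3+3 = 6 → [3, 0, 3, 9, 0, 6]
arr[5] = arr[-1]-arr[0] = 6-3 = 3 → [3, 0, 3, 9, 0, 3]
arr[-1] = 2 → [3, 0, 3, 9, 0, 2]
sum = 17

17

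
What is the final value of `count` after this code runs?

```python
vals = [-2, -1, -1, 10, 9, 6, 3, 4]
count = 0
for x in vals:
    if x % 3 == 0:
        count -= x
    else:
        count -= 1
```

x=-2: not %3==0, count = 0-1 = -1
x=-1: not %3==0, count = (-1)-1 = -2
x=-1: not %3==0, count = (-2)-1 = -3
x=10: not %3==0, count = (-3)-1 = -4
x=9: %3==0, count = (-4)-9 = -13
x=6: %3==0, count = (-13)-6 = -19
x=3: %3==0, count = (-19)-3 = -22
x=4: not %3==0, count = (-22)-1 = -23

-23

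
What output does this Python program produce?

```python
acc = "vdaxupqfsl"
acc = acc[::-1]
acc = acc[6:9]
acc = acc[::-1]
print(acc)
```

dax

reverse → 'lsfqpuxadv'
slice [6:9] → 'xad'
reverse → 'dax'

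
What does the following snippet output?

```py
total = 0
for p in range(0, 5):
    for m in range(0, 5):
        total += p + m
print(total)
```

100

p=0,m=0: total = 0+0 = 0
p=0,m=1: total = 0+1 = 1
p=0,m=2: total = 1+2 = 3
p=0,m=3: total = 3+3 = 6
p=0,m=4: total = 6+4 = 10
p=1,m=0: total = 10+1 = 11
p=1,m=1: total = 11+2 = 13
p=1,m=2: total = 13+3 = 16
p=1,m=3: total = 16+4 = 20
p=1,m=4: total = 20+5 = 25
p=2,m=0: total = 25+2 = 27
p=2,m=1: total = 27+3 = 30
p=2,m=2: total = 30+4 = 34
p=2,m=3: total = 34+5 = 39
p=2,m=4: total = 39+6 = 45
p=3,m=0: total = 45+3 = 48
p=3,m=1: total = 48+4 = 52
p=3,m=2: total = 52+5 = 57
p=3,m=3: total = 57+6 = 63
p=3,m=4: total = 63+7 = 70
p=4,m=0: total = 70+4 = 74
p=4,m=1: total = 74+5 = 79
p=4,m=2: total = 79+6 = 85
p=4,m=3: total = 85+7 = 92
p=4,m=4: total = 92+8 = 100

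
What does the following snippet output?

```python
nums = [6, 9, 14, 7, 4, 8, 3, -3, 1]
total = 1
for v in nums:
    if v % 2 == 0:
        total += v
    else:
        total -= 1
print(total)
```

28

v=6: even, total = 1+6 = 7
v=9: not even, total = 7-1 = 6
v=14: even, total = 6+14 = 20
v=7: not even, total = 20-1 = 19
v=4: even, total = 19+4 = 23
v=8: even, total = 23+8 = 31
v=3: not even, total = 31-1 = 30
v=-3: not even, total = 30-1 = 29
v=1: not even, total = 29-1 = 28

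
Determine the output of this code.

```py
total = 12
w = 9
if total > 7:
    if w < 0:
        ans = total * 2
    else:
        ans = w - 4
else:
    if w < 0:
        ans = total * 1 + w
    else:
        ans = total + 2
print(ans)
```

total=12, w=9
total > 7 is True; w < 0 is False
→ ans = w - 4 = 5

5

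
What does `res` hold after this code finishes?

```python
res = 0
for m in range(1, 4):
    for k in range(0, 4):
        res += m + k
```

42

m=1,k=0: res = 0+1 = 1
m=1,k=1: res = 1+2 = 3
m=1,k=2: res = 3+3 = 6
m=1,k=3: res = 6+4 = 10
m=2,k=0: res = 10+2 = 12
m=2,k=1: res = 12+3 = 15
m=2,k=2: res = 15+4 = 19
m=2,k=3: res = 19+5 = 24
m=3,k=0: res = 24+3 = 27
m=3,k=1: res = 27+4 = 31
m=3,k=2: res = 31+5 = 36
m=3,k=3: res = 36+6 = 42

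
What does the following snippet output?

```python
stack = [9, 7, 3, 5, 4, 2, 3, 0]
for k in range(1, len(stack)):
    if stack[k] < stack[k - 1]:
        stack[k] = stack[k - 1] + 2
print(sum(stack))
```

128

k=1: 7<9, stack[1] = 9+2 = 11 → [9, 11, 3, 5, 4, 2, 3, 0]
k=2: 3<11, stack[2] = 11+2 = 13 → [9, 11, 13, 5, 4, 2, 3, 0]
k=3: 5<13, stack[3] = 13+2 = 15 → [9, 11, 13, 15, 4, 2, 3, 0]
k=4: 4<15, stack[4] = 15+2 = 17 → [9, 11, 13, 15, 17, 2, 3, 0]
k=5: 2<17, stack[5] = 17+2 = 19 → [9, 11, 13, 15, 17, 19, 3, 0]
k=6: 3<19, stack[6] = 19+2 = 21 → [9, 11, 13, 15, 17, 19, 21, 0]
k=7: 0<21, stack[7] = 21+2 = 23 → [9, 11, 13, 15, 17, 19, 21, 23]
sum = 128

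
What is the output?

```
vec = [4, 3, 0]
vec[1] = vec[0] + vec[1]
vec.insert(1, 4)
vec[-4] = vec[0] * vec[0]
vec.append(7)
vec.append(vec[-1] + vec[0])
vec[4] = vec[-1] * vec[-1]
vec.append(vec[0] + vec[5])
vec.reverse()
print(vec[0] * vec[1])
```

897

vec[1] = vec[0]+vec[1] = 4+3 = 7 → [4, 7, 0]
insert 4 at 1 → [4, 4, 7, 0]
vec[-4] = vec[0]*vec[0] = 4*4 = 16 → [16, 4, 7, 0]
append 7 → [16, 4, 7, 0, 7]
append vec[-1]+vec[0] = 7+16 = 23 → [16, 4, 7, 0, 7, 23]
vec[4] = vec[-1]*vec[-1] = 23*23 = 529 → [16, 4, 7, 0, 529, 23]
append vec[0]+vec[5] = 16+23 = 39 → [16, 4, 7, 0, 529, 23, 39]
reverse → [39, 23, 529, 0, 7, 4, 16]
vec[0]*vec[1] = 39*23 = 897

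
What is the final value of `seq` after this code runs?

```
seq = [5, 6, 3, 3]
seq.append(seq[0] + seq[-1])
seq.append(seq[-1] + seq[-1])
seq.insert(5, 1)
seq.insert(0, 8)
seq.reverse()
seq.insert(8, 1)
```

append seq[0]+seq[-1] = 5+3 = 8 → [5, 6, 3, 3, 8]
append seq[-1]+seq[-1] = 8+8 = 16 → [5, 6, 3, 3, 8, 16]
insert 1 at 5 → [5, 6, 3, 3, 8, 1, 16]
insert 8 at 0 → [8, 5, 6, 3, 3, 8, 1, 16]
reverse → [16, 1, 8, 3, 3, 6, 5, 8]
insert 1 at 8 → [16, 1, 8, 3, 3, 6, 5, 8, 1]

[16, 1, 8, 3, 3, 6, 5, 8, 1]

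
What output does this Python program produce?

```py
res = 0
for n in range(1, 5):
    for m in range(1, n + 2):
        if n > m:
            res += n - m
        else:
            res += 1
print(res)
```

18

n=1,m=1: not 1>1, res = 0+1 = 1
n=1,m=2: not 1>2, res = 1+1 = 2
n=2,m=1: 2>1, res = 2+1 = 3
n=2,m=2: not 2>2, res = 3+1 = 4
n=2,m=3: not 2>3, res = 4+1 = 5
n=3,m=1: 3>1, res = 5+2 = 7
n=3,m=2: 3>2, res = 7+1 = 8
n=3,m=3: not 3>3, res = 8+1 = 9
n=3,m=4: not 3>4, res = 9+1 = 10
n=4,m=1: 4>1, res = 10+3 = 13
n=4,m=2: 4>2, res = 13+2 = 15
n=4,m=3: 4>3, res = 15+1 = 16
n=4,m=4: not 4>4, res = 16+1 = 17
n=4,m=5: not 4>5, res = 17+1 = 18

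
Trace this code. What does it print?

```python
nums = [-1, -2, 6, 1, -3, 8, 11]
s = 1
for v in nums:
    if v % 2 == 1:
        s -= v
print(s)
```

-7

v=-1: odd, s = 1-(-1) = 2
v=-2: not odd
v=6: not odd
v=1: odd, s = 2-1 = 1
v=-3: odd, s = 1-(-3) = 4
v=8: not odd
v=11: odd, s = 4-11 = -7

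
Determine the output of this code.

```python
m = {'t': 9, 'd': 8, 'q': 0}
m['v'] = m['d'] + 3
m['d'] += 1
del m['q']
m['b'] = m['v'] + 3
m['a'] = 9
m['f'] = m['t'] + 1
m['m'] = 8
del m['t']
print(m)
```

m['v'] = m['d']+3 = 11 → {'t': 9, 'd': 8, 'q': 0, 'v': 11}
m['d'] = 8+1 = 9 → {'t': 9, 'd': 9, 'q': 0, 'v': 11}
del 'q' → {'t': 9, 'd': 9, 'v': 11}
m['b'] = m['v']+3 = 14 → {'t': 9, 'd': 9, 'v': 11, 'b': 14}
m['a'] = 9 → {'t': 9, 'd': 9, 'v': 11, 'b': 14, 'a': 9}
m['f'] = m['t']+1 = 10 → {'t': 9, 'd': 9, 'v': 11, 'b': 14, 'a': 9, 'f': 10}
m['m'] = 8 → {'t': 9, 'd': 9, 'v': 11, 'b': 14, 'a': 9, 'f': 10, 'm': 8}
del 't' → {'d': 9, 'v': 11, 'b': 14, 'a': 9, 'f': 10, 'm': 8}

{'d': 9, 'v': 11, 'b': 14, 'a': 9, 'f': 10, 'm': 8}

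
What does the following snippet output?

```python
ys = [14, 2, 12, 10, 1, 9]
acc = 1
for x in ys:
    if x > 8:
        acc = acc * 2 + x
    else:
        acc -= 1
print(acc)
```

195

x=14: >8, acc = 1*2+14 = 16
x=2: not >8, acc = 16-1 = 15
x=12: >8, acc = 15*2+12 = 42
x=10: >8, acc = 42*2+10 = 94
x=1: not >8, acc = 94-1 = 93
x=9: >8, acc = 93*2+9 = 195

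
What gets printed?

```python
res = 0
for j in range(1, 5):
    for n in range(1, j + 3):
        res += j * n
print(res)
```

j=1,n=1: res = 0+1 = 1
j=1,n=2: res = 1+2 = 3
j=1,n=3: res = 3+3 = 6
j=2,n=1: res = 6+2 = 8
j=2,n=2: res = 8+4 = 12
j=2,n=3: res = 12+6 = 18
j=2,n=4: res = 18+8 = 26
j=3,n=1: res = 26+3 = 29
j=3,n=2: res = 29+6 = 35
j=3,n=3: res = 35+9 = 44
j=3,n=4: res = 44+12 = 56
j=3,n=5: res = 56+15 = 71
j=4,n=1: res = 71+4 = 75
j=4,n=2: res = 75+8 = 83
j=4,n=3: res = 83+12 = 95
j=4,n=4: res = 95+16 = 111
j=4,n=5: res = 111+20 = 131
j=4,n=6: res = 131+24 = 155

155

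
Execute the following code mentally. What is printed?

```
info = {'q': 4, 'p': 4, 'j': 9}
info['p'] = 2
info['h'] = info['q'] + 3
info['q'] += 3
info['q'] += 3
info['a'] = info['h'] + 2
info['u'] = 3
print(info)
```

info['p'] = 2 → {'q': 4, 'p': 2, 'j': 9}
info['h'] = info['q']+3 = 7 → {'q': 4, 'p': 2, 'j': 9, 'h': 7}
info['q'] = 4+3 = 7 → {'q': 7, 'p': 2, 'j': 9, 'h': 7}
info['q'] = 7+3 = 10 → {'q': 10, 'p': 2, 'j': 9, 'h': 7}
info['a'] = info['h']+2 = 9 → {'q': 10, 'p': 2, 'j': 9, 'h': 7, 'a': 9}
info['u'] = 3 → {'q': 10, 'p': 2, 'j': 9, 'h': 7, 'a': 9, 'u': 3}

{'q': 10, 'p': 2, 'j': 9, 'h': 7, 'a': 9, 'u': 3}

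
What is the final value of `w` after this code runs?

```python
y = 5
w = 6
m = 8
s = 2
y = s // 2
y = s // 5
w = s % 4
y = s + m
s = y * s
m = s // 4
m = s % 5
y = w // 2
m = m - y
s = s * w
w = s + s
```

y = 2//2 = 1
y = 2//5 = 0
w = 2%4 = 2
y = 2+8 = 10
s = 10*2 = 20
m = 20//4 = 5
m = 20%5 = 0
y = 2//2 = 1
m = 0-1 = -1
s = 20*2 = 40
w = 40+40 = 80

80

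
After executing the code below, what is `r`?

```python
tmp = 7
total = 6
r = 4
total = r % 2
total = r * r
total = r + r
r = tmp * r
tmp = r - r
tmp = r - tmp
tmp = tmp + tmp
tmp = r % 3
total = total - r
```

total = 4%2 = 0
total = 4*4 = 16
total = 4+4 = 8
r = 7*4 = 28
tmp = 28-28 = 0
tmp = 28-0 = 28
tmp = 28+28 = 56
tmp = 28%3 = 1
total = 8-28 = -20

28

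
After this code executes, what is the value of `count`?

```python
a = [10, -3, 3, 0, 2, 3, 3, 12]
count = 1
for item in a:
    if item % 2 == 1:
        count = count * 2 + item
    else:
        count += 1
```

item=10: not odd, count = 1+1 = 2
item=-3: odd, count = 2*2+(-3) = 1
item=3: odd, count = 1*2+3 = 5
item=0: not odd, count = 5+1 = 6
item=2: not odd, count = 6+1 = 7
item=3: odd, count = 7*2+3 = 17
item=3: odd, count = 17*2+3 = 37
item=12: not odd, count = 37+1 = 38

38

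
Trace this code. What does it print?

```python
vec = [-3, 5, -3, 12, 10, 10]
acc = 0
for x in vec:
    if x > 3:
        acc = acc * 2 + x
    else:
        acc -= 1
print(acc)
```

x=-3: not >3, acc = 0-1 = -1
x=5: >3, acc = (-1)*2+5 = 3
x=-3: not >3, acc = 3-1 = 2
x=12: >3, acc = 2*2+12 = 16
x=10: >3, acc = 16*2+10 = 42
x=10: >3, acc = 42*2+10 = 94

94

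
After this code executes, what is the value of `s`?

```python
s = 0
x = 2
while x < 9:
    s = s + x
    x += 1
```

35

x=2: s = 0+2 = 2
x=3: s = 2+3 = 5
x=4: s = 5+4 = 9
x=5: s = 9+5 = 14
x=6: s = 14+6 = 20
x=7: s = 20+7 = 27
x=8: s = 27+8 = 35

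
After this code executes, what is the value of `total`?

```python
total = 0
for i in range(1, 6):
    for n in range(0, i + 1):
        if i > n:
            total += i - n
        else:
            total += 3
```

i=1,n=0: 1>0, total = 0+1 = 1
i=1,n=1: not 1>1, total = 1+3 = 4
i=2,n=0: 2>0, total = 4+2 = 6
i=2,n=1: 2>1, total = 6+1 = 7
i=2,n=2: not 2>2, total = 7+3 = 10
i=3,n=0: 3>0, total = 10+3 = 13
i=3,n=1: 3>1, total = 13+2 = 15
i=3,n=2: 3>2, total = 15+1 = 16
i=3,n=3: not 3>3, total = 16+3 = 19
i=4,n=0: 4>0, total = 19+4 = 23
i=4,n=1: 4>1, total = 23+3 = 26
i=4,n=2: 4>2, total = 26+2 = 28
i=4,n=3: 4>3, total = 28+1 = 29
i=4,n=4: not 4>4, total = 29+3 = 32
i=5,n=0: 5>0, total = 32+5 = 37
i=5,n=1: 5>1, total = 37+4 = 41
i=5,n=2: 5>2, total = 41+3 = 44
i=5,n=3: 5>3, total = 44+2 = 46
i=5,n=4: 5>4, total = 46+1 = 47
i=5,n=5: not 5>5, total = 47+3 = 50

50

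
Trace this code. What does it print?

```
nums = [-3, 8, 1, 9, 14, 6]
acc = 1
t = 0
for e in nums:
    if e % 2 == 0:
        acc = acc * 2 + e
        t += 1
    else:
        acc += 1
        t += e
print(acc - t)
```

80

e=-3: not even, acc = 1+1 = 2; t=-3
e=8: even, acc = 2*2+8 = 12; t=-2
e=1: not even, acc = 12+1 = 13; t=-1
e=9: not even, acc = 13+1 = 14; t=8
e=14: even, acc = 14*2+14 = 42; t=9
e=6: even, acc = 42*2+6 = 90; t=10
acc-t = 90-10 = 80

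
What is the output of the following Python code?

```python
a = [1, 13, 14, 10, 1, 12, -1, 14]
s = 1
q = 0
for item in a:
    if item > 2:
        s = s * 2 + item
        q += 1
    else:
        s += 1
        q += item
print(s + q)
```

item=1: not >2, s = 1+1 = 2; q=1
item=13: >2, s = 2*2+13 = 17; q=2
item=14: >2, s = 17*2+14 = 48; q=3
item=10: >2, s = 48*2+10 = 106; q=4
item=1: not >2, s = 106+1 = 107; q=5
item=12: >2, s = 107*2+12 = 226; q=6
item=-1: not >2, s = 226+1 = 227; q=5
item=14: >2, s = 227*2+14 = 468; q=6
s+q = 468+6 = 474

474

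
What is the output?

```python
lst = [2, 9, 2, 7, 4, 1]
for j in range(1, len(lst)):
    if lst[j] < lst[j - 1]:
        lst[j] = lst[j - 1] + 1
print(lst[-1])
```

13

j=1: 9>=2, unchanged → [2, 9, 2, 7, 4, 1]
j=2: 2<9, lst[2] = 9+1 = 10 → [2, 9, 10, 7, 4, 1]
j=3: 7<10, lst[3] = 10+1 = 11 → [2, 9, 10, 11, 4, 1]
j=4: 4<11, lst[4] = 11+1 = 12 → [2, 9, 10, 11, 12, 1]
j=5: 1<12, lst[5] = 12+1 = 13 → [2, 9, 10, 11, 12, 13]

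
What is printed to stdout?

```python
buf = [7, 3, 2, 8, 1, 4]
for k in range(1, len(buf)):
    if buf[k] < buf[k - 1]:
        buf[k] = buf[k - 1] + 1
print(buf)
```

[7, 8, 9, 10, 11, 12]

k=1: 3<7, buf[1] = 7+1 = 8 → [7, 8, 2, 8, 1, 4]
k=2: 2<8, buf[2] = 8+1 = 9 → [7, 8, 9, 8, 1, 4]
k=3: 8<9, buf[3] = 9+1 = 10 → [7, 8, 9, 10, 1, 4]
k=4: 1<10, buf[4] = 10+1 = 11 → [7, 8, 9, 10, 11, 4]
k=5: 4<11, buf[5] = 11+1 = 12 → [7, 8, 9, 10, 11, 12]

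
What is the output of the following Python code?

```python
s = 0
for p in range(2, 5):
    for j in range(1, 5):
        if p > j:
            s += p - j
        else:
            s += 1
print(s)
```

16

p=2,j=1: 2>1, s = 0+1 = 1
p=2,j=2: not 2>2, s = 1+1 = 2
p=2,j=3: not 2>3, s = 2+1 = 3
p=2,j=4: not 2>4, s = 3+1 = 4
p=3,j=1: 3>1, s = 4+2 = 6
p=3,j=2: 3>2, s = 6+1 = 7
p=3,j=3: not 3>3, s = 7+1 = 8
p=3,j=4: not 3>4, s = 8+1 = 9
p=4,j=1: 4>1, s = 9+3 = 12
p=4,j=2: 4>2, s = 12+2 = 14
p=4,j=3: 4>3, s = 14+1 = 15
p=4,j=4: not 4>4, s = 15+1 = 16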